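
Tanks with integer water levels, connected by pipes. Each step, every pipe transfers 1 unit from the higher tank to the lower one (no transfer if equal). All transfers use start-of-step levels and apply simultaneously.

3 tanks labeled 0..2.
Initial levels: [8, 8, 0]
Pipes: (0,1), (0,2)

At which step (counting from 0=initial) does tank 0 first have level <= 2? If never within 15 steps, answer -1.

Step 1: flows [0=1,0->2] -> levels [7 8 1]
Step 2: flows [1->0,0->2] -> levels [7 7 2]
Step 3: flows [0=1,0->2] -> levels [6 7 3]
Step 4: flows [1->0,0->2] -> levels [6 6 4]
Step 5: flows [0=1,0->2] -> levels [5 6 5]
Step 6: flows [1->0,0=2] -> levels [6 5 5]
Step 7: flows [0->1,0->2] -> levels [4 6 6]
Step 8: flows [1->0,2->0] -> levels [6 5 5]
  -> period-2 cycle (repeats step 6); tank 0 never drops to <=2
Tank 0 never reaches <=2 within 15 steps

Answer: -1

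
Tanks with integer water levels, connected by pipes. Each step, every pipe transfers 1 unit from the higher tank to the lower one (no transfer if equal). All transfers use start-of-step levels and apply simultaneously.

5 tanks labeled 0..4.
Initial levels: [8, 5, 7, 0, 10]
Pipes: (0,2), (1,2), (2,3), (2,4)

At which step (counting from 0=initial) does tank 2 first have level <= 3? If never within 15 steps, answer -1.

Step 1: flows [0->2,2->1,2->3,4->2] -> levels [7 6 7 1 9]
Step 2: flows [0=2,2->1,2->3,4->2] -> levels [7 7 6 2 8]
Step 3: flows [0->2,1->2,2->3,4->2] -> levels [6 6 8 3 7]
Step 4: flows [2->0,2->1,2->3,2->4] -> levels [7 7 4 4 8]
Step 5: flows [0->2,1->2,2=3,4->2] -> levels [6 6 7 4 7]
Step 6: flows [2->0,2->1,2->3,2=4] -> levels [7 7 4 5 7]
Step 7: flows [0->2,1->2,3->2,4->2] -> levels [6 6 8 4 6]
Step 8: flows [2->0,2->1,2->3,2->4] -> levels [7 7 4 5 7]
  -> period-2 cycle (repeats step 6); tank 2 never drops to <=3
Tank 2 never reaches <=3 within 15 steps

Answer: -1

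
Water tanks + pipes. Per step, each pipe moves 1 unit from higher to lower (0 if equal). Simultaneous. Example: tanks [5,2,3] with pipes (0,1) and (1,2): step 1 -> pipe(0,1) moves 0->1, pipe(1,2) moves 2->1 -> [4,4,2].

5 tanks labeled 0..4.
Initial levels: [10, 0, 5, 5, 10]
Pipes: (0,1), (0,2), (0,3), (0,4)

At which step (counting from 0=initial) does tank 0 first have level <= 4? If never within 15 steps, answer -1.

Answer: 6

Derivation:
Step 1: flows [0->1,0->2,0->3,0=4] -> levels [7 1 6 6 10]
Step 2: flows [0->1,0->2,0->3,4->0] -> levels [5 2 7 7 9]
Step 3: flows [0->1,2->0,3->0,4->0] -> levels [7 3 6 6 8]
Step 4: flows [0->1,0->2,0->3,4->0] -> levels [5 4 7 7 7]
Step 5: flows [0->1,2->0,3->0,4->0] -> levels [7 5 6 6 6]
Step 6: flows [0->1,0->2,0->3,0->4] -> levels [3 6 7 7 7]
Tank 0 first reaches <=4 at step 6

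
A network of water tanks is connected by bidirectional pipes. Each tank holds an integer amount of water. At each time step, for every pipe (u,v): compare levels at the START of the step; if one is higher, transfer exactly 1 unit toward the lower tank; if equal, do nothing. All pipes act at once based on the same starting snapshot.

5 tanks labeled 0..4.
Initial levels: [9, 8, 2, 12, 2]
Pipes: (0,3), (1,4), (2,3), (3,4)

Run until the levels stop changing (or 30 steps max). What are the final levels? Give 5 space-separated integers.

Answer: 6 7 6 8 6

Derivation:
Step 1: flows [3->0,1->4,3->2,3->4] -> levels [10 7 3 9 4]
Step 2: flows [0->3,1->4,3->2,3->4] -> levels [9 6 4 8 6]
Step 3: flows [0->3,1=4,3->2,3->4] -> levels [8 6 5 7 7]
Step 4: flows [0->3,4->1,3->2,3=4] -> levels [7 7 6 7 6]
Step 5: flows [0=3,1->4,3->2,3->4] -> levels [7 6 7 5 8]
Step 6: flows [0->3,4->1,2->3,4->3] -> levels [6 7 6 8 6]
Step 7: flows [3->0,1->4,3->2,3->4] -> levels [7 6 7 5 8]
  -> period-2 cycle: step 7 state = step 5 state; never stabilizes
  -> state at step 30: (30-5) mod 2 = 1, same as step 6 -> [6 7 6 8 6]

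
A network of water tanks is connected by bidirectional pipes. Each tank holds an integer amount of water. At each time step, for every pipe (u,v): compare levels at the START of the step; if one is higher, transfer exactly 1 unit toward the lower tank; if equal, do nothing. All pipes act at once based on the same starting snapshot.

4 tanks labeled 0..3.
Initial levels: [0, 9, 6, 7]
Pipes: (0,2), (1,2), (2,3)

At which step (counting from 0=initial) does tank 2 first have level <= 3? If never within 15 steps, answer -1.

Step 1: flows [2->0,1->2,3->2] -> levels [1 8 7 6]
Step 2: flows [2->0,1->2,2->3] -> levels [2 7 6 7]
Step 3: flows [2->0,1->2,3->2] -> levels [3 6 7 6]
Step 4: flows [2->0,2->1,2->3] -> levels [4 7 4 7]
Step 5: flows [0=2,1->2,3->2] -> levels [4 6 6 6]
Step 6: flows [2->0,1=2,2=3] -> levels [5 6 5 6]
Step 7: flows [0=2,1->2,3->2] -> levels [5 5 7 5]
Step 8: flows [2->0,2->1,2->3] -> levels [6 6 4 6]
Step 9: flows [0->2,1->2,3->2] -> levels [5 5 7 5]
  -> period-2 cycle (repeats step 7); tank 2 never drops to <=3
Tank 2 never reaches <=3 within 15 steps

Answer: -1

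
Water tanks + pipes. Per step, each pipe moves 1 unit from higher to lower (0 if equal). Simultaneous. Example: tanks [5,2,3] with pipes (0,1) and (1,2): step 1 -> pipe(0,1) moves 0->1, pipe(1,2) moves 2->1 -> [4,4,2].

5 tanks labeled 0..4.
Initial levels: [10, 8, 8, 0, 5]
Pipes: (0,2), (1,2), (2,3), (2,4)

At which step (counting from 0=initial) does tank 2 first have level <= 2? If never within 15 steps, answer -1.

Step 1: flows [0->2,1=2,2->3,2->4] -> levels [9 8 7 1 6]
Step 2: flows [0->2,1->2,2->3,2->4] -> levels [8 7 7 2 7]
Step 3: flows [0->2,1=2,2->3,2=4] -> levels [7 7 7 3 7]
Step 4: flows [0=2,1=2,2->3,2=4] -> levels [7 7 6 4 7]
Step 5: flows [0->2,1->2,2->3,4->2] -> levels [6 6 8 5 6]
Step 6: flows [2->0,2->1,2->3,2->4] -> levels [7 7 4 6 7]
Step 7: flows [0->2,1->2,3->2,4->2] -> levels [6 6 8 5 6]
  -> period-2 cycle (repeats step 5); tank 2 never drops to <=2
Tank 2 never reaches <=2 within 15 steps

Answer: -1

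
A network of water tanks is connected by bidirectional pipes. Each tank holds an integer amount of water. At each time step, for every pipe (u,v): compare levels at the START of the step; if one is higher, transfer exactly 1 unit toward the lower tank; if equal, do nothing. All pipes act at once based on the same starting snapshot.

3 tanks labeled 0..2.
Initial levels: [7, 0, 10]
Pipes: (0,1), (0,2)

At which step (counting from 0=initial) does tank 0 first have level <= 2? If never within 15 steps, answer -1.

Step 1: flows [0->1,2->0] -> levels [7 1 9]
Step 2: flows [0->1,2->0] -> levels [7 2 8]
Step 3: flows [0->1,2->0] -> levels [7 3 7]
Step 4: flows [0->1,0=2] -> levels [6 4 7]
Step 5: flows [0->1,2->0] -> levels [6 5 6]
Step 6: flows [0->1,0=2] -> levels [5 6 6]
Step 7: flows [1->0,2->0] -> levels [7 5 5]
Step 8: flows [0->1,0->2] -> levels [5 6 6]
  -> period-2 cycle (repeats step 6); tank 0 never drops to <=2
Tank 0 never reaches <=2 within 15 steps

Answer: -1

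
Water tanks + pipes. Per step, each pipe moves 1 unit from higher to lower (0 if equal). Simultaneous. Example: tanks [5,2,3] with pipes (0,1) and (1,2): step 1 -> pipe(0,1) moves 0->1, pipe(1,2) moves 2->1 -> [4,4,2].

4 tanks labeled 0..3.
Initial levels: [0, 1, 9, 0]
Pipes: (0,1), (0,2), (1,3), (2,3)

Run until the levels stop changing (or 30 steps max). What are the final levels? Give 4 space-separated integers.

Step 1: flows [1->0,2->0,1->3,2->3] -> levels [2 -1 7 2]
Step 2: flows [0->1,2->0,3->1,2->3] -> levels [2 1 5 2]
Step 3: flows [0->1,2->0,3->1,2->3] -> levels [2 3 3 2]
Step 4: flows [1->0,2->0,1->3,2->3] -> levels [4 1 1 4]
Step 5: flows [0->1,0->2,3->1,3->2] -> levels [2 3 3 2]
  -> period-2 cycle: step 5 state = step 3 state; never stabilizes
  -> state at step 30: (30-3) mod 2 = 1, same as step 4 -> [4 1 1 4]

Answer: 4 1 1 4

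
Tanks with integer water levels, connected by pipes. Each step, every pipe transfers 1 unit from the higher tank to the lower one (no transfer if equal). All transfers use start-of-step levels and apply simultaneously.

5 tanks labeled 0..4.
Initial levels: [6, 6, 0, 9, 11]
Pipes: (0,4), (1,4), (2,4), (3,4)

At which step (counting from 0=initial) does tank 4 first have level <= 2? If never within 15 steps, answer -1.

Step 1: flows [4->0,4->1,4->2,4->3] -> levels [7 7 1 10 7]
Step 2: flows [0=4,1=4,4->2,3->4] -> levels [7 7 2 9 7]
Step 3: flows [0=4,1=4,4->2,3->4] -> levels [7 7 3 8 7]
Step 4: flows [0=4,1=4,4->2,3->4] -> levels [7 7 4 7 7]
Step 5: flows [0=4,1=4,4->2,3=4] -> levels [7 7 5 7 6]
Step 6: flows [0->4,1->4,4->2,3->4] -> levels [6 6 6 6 8]
Step 7: flows [4->0,4->1,4->2,4->3] -> levels [7 7 7 7 4]
Step 8: flows [0->4,1->4,2->4,3->4] -> levels [6 6 6 6 8]
  -> period-2 cycle (repeats step 6); tank 4 never drops to <=2
Tank 4 never reaches <=2 within 15 steps

Answer: -1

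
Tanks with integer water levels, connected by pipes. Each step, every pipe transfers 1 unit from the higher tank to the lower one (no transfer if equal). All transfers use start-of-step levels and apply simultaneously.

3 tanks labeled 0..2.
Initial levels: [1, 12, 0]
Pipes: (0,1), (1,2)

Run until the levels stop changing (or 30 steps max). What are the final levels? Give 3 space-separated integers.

Answer: 5 3 5

Derivation:
Step 1: flows [1->0,1->2] -> levels [2 10 1]
Step 2: flows [1->0,1->2] -> levels [3 8 2]
Step 3: flows [1->0,1->2] -> levels [4 6 3]
Step 4: flows [1->0,1->2] -> levels [5 4 4]
Step 5: flows [0->1,1=2] -> levels [4 5 4]
Step 6: flows [1->0,1->2] -> levels [5 3 5]
Step 7: flows [0->1,2->1] -> levels [4 5 4]
  -> period-2 cycle: step 7 state = step 5 state; never stabilizes
  -> state at step 30: (30-5) mod 2 = 1, same as step 6 -> [5 3 5]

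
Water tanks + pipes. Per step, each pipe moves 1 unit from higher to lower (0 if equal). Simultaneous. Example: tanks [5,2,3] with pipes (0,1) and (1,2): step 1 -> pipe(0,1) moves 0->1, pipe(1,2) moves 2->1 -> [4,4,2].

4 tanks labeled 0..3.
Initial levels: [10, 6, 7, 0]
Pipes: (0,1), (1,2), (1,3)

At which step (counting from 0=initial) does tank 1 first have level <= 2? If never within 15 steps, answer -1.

Step 1: flows [0->1,2->1,1->3] -> levels [9 7 6 1]
Step 2: flows [0->1,1->2,1->3] -> levels [8 6 7 2]
Step 3: flows [0->1,2->1,1->3] -> levels [7 7 6 3]
Step 4: flows [0=1,1->2,1->3] -> levels [7 5 7 4]
Step 5: flows [0->1,2->1,1->3] -> levels [6 6 6 5]
Step 6: flows [0=1,1=2,1->3] -> levels [6 5 6 6]
Step 7: flows [0->1,2->1,3->1] -> levels [5 8 5 5]
Step 8: flows [1->0,1->2,1->3] -> levels [6 5 6 6]
  -> period-2 cycle (repeats step 6); tank 1 never drops to <=2
Tank 1 never reaches <=2 within 15 steps

Answer: -1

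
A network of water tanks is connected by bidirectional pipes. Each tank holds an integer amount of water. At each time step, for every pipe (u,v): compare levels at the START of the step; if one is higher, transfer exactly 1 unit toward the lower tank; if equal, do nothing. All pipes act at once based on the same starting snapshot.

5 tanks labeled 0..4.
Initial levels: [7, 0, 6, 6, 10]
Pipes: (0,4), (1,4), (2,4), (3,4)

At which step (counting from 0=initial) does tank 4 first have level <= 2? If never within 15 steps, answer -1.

Answer: -1

Derivation:
Step 1: flows [4->0,4->1,4->2,4->3] -> levels [8 1 7 7 6]
Step 2: flows [0->4,4->1,2->4,3->4] -> levels [7 2 6 6 8]
Step 3: flows [4->0,4->1,4->2,4->3] -> levels [8 3 7 7 4]
Step 4: flows [0->4,4->1,2->4,3->4] -> levels [7 4 6 6 6]
Step 5: flows [0->4,4->1,2=4,3=4] -> levels [6 5 6 6 6]
Step 6: flows [0=4,4->1,2=4,3=4] -> levels [6 6 6 6 5]
Step 7: flows [0->4,1->4,2->4,3->4] -> levels [5 5 5 5 9]
Step 8: flows [4->0,4->1,4->2,4->3] -> levels [6 6 6 6 5]
  -> period-2 cycle (repeats step 6); tank 4 never drops to <=2
Tank 4 never reaches <=2 within 15 steps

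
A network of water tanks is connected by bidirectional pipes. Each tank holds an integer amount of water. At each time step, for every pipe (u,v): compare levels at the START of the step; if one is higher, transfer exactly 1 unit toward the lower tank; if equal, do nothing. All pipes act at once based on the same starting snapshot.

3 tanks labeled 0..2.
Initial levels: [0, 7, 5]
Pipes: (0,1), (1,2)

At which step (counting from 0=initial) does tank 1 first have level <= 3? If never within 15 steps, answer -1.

Step 1: flows [1->0,1->2] -> levels [1 5 6]
Step 2: flows [1->0,2->1] -> levels [2 5 5]
Step 3: flows [1->0,1=2] -> levels [3 4 5]
Step 4: flows [1->0,2->1] -> levels [4 4 4]
Step 5: flows [0=1,1=2] -> levels [4 4 4]
  -> stable; tank 1 stays at 4 > 3
Tank 1 never reaches <=3 within 15 steps

Answer: -1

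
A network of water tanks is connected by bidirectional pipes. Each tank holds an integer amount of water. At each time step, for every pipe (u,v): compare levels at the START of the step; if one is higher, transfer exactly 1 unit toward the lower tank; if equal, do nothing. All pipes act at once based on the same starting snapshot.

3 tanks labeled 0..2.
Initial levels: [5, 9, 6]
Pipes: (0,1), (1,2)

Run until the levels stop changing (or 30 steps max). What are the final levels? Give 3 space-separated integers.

Step 1: flows [1->0,1->2] -> levels [6 7 7]
Step 2: flows [1->0,1=2] -> levels [7 6 7]
Step 3: flows [0->1,2->1] -> levels [6 8 6]
Step 4: flows [1->0,1->2] -> levels [7 6 7]
  -> period-2 cycle: step 4 state = step 2 state; never stabilizes
  -> state at step 30: (30-2) mod 2 = 0, same as step 2 -> [7 6 7]

Answer: 7 6 7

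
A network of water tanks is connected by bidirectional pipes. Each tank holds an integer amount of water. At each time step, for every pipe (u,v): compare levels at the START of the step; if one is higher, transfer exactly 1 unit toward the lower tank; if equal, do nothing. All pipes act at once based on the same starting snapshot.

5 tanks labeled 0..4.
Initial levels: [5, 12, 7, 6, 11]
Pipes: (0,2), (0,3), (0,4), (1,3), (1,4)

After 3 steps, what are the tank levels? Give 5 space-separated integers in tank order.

Answer: 9 8 7 8 9

Derivation:
Step 1: flows [2->0,3->0,4->0,1->3,1->4] -> levels [8 10 6 6 11]
Step 2: flows [0->2,0->3,4->0,1->3,4->1] -> levels [7 10 7 8 9]
Step 3: flows [0=2,3->0,4->0,1->3,1->4] -> levels [9 8 7 8 9]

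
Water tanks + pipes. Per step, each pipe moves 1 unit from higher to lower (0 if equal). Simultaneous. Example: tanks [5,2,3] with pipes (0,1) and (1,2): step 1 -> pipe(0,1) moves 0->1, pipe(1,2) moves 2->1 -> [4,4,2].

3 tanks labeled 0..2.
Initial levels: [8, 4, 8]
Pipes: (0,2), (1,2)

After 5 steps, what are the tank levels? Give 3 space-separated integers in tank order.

Answer: 7 7 6

Derivation:
Step 1: flows [0=2,2->1] -> levels [8 5 7]
Step 2: flows [0->2,2->1] -> levels [7 6 7]
Step 3: flows [0=2,2->1] -> levels [7 7 6]
Step 4: flows [0->2,1->2] -> levels [6 6 8]
Step 5: flows [2->0,2->1] -> levels [7 7 6]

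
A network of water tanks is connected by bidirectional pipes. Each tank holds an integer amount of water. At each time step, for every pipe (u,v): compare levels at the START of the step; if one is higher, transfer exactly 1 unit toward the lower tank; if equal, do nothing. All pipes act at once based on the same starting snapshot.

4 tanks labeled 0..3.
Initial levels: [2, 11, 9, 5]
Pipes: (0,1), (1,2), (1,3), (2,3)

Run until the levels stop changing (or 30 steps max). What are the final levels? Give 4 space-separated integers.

Step 1: flows [1->0,1->2,1->3,2->3] -> levels [3 8 9 7]
Step 2: flows [1->0,2->1,1->3,2->3] -> levels [4 7 7 9]
Step 3: flows [1->0,1=2,3->1,3->2] -> levels [5 7 8 7]
Step 4: flows [1->0,2->1,1=3,2->3] -> levels [6 7 6 8]
Step 5: flows [1->0,1->2,3->1,3->2] -> levels [7 6 8 6]
Step 6: flows [0->1,2->1,1=3,2->3] -> levels [6 8 6 7]
Step 7: flows [1->0,1->2,1->3,3->2] -> levels [7 5 8 7]
Step 8: flows [0->1,2->1,3->1,2->3] -> levels [6 8 6 7]
  -> period-2 cycle: step 8 state = step 6 state; never stabilizes
  -> state at step 30: (30-6) mod 2 = 0, same as step 6 -> [6 8 6 7]

Answer: 6 8 6 7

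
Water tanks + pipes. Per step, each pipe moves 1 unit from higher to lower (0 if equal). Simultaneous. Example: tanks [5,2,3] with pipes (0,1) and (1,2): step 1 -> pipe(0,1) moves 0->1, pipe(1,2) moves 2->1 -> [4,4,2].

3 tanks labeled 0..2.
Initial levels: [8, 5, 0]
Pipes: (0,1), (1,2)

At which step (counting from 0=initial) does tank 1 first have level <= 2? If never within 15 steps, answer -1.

Answer: -1

Derivation:
Step 1: flows [0->1,1->2] -> levels [7 5 1]
Step 2: flows [0->1,1->2] -> levels [6 5 2]
Step 3: flows [0->1,1->2] -> levels [5 5 3]
Step 4: flows [0=1,1->2] -> levels [5 4 4]
Step 5: flows [0->1,1=2] -> levels [4 5 4]
Step 6: flows [1->0,1->2] -> levels [5 3 5]
Step 7: flows [0->1,2->1] -> levels [4 5 4]
  -> period-2 cycle (repeats step 5); tank 1 never drops to <=2
Tank 1 never reaches <=2 within 15 steps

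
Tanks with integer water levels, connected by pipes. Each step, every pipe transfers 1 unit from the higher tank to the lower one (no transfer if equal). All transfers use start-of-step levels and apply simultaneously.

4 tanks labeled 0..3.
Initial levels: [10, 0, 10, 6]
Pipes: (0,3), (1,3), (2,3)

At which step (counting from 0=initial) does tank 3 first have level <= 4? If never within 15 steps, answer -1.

Answer: -1

Derivation:
Step 1: flows [0->3,3->1,2->3] -> levels [9 1 9 7]
Step 2: flows [0->3,3->1,2->3] -> levels [8 2 8 8]
Step 3: flows [0=3,3->1,2=3] -> levels [8 3 8 7]
Step 4: flows [0->3,3->1,2->3] -> levels [7 4 7 8]
Step 5: flows [3->0,3->1,3->2] -> levels [8 5 8 5]
Step 6: flows [0->3,1=3,2->3] -> levels [7 5 7 7]
Step 7: flows [0=3,3->1,2=3] -> levels [7 6 7 6]
Step 8: flows [0->3,1=3,2->3] -> levels [6 6 6 8]
Step 9: flows [3->0,3->1,3->2] -> levels [7 7 7 5]
Step 10: flows [0->3,1->3,2->3] -> levels [6 6 6 8]
  -> period-2 cycle (repeats step 8); tank 3 never drops to <=4
Tank 3 never reaches <=4 within 15 steps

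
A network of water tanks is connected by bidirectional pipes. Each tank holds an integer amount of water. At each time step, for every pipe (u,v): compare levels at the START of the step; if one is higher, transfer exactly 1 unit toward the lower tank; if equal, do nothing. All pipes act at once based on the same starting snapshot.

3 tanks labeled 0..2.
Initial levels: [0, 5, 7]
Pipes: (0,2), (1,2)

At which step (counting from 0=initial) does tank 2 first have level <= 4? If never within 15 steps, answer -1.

Step 1: flows [2->0,2->1] -> levels [1 6 5]
Step 2: flows [2->0,1->2] -> levels [2 5 5]
Step 3: flows [2->0,1=2] -> levels [3 5 4]
Tank 2 first reaches <=4 at step 3

Answer: 3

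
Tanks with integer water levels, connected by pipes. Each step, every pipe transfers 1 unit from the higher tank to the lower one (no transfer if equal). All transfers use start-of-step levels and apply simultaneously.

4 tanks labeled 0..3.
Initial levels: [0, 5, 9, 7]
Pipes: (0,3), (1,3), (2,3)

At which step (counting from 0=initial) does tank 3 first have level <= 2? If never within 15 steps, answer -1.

Answer: -1

Derivation:
Step 1: flows [3->0,3->1,2->3] -> levels [1 6 8 6]
Step 2: flows [3->0,1=3,2->3] -> levels [2 6 7 6]
Step 3: flows [3->0,1=3,2->3] -> levels [3 6 6 6]
Step 4: flows [3->0,1=3,2=3] -> levels [4 6 6 5]
Step 5: flows [3->0,1->3,2->3] -> levels [5 5 5 6]
Step 6: flows [3->0,3->1,3->2] -> levels [6 6 6 3]
Step 7: flows [0->3,1->3,2->3] -> levels [5 5 5 6]
  -> period-2 cycle (repeats step 5); tank 3 never drops to <=2
Tank 3 never reaches <=2 within 15 steps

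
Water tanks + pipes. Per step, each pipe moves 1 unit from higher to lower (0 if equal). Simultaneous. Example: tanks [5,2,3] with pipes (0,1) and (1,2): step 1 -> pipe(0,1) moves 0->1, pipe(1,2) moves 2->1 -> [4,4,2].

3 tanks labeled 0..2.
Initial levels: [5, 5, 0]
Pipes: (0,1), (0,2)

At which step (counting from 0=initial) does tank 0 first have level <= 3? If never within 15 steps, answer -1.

Step 1: flows [0=1,0->2] -> levels [4 5 1]
Step 2: flows [1->0,0->2] -> levels [4 4 2]
Step 3: flows [0=1,0->2] -> levels [3 4 3]
Tank 0 first reaches <=3 at step 3

Answer: 3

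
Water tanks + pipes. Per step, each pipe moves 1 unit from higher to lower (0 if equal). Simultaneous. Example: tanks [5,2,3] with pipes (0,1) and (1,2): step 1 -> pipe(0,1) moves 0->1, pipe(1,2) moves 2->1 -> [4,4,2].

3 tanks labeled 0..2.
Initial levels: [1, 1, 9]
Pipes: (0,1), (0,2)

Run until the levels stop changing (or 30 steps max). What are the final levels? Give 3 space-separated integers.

Answer: 3 4 4

Derivation:
Step 1: flows [0=1,2->0] -> levels [2 1 8]
Step 2: flows [0->1,2->0] -> levels [2 2 7]
Step 3: flows [0=1,2->0] -> levels [3 2 6]
Step 4: flows [0->1,2->0] -> levels [3 3 5]
Step 5: flows [0=1,2->0] -> levels [4 3 4]
Step 6: flows [0->1,0=2] -> levels [3 4 4]
Step 7: flows [1->0,2->0] -> levels [5 3 3]
Step 8: flows [0->1,0->2] -> levels [3 4 4]
  -> period-2 cycle: step 8 state = step 6 state; never stabilizes
  -> state at step 30: (30-6) mod 2 = 0, same as step 6 -> [3 4 4]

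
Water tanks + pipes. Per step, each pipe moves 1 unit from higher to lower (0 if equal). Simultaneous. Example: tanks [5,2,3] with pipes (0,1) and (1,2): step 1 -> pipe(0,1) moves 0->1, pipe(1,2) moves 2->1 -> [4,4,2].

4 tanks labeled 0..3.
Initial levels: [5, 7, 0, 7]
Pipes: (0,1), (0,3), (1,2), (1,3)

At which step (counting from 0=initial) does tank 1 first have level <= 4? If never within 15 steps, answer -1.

Step 1: flows [1->0,3->0,1->2,1=3] -> levels [7 5 1 6]
Step 2: flows [0->1,0->3,1->2,3->1] -> levels [5 6 2 6]
Step 3: flows [1->0,3->0,1->2,1=3] -> levels [7 4 3 5]
Tank 1 first reaches <=4 at step 3

Answer: 3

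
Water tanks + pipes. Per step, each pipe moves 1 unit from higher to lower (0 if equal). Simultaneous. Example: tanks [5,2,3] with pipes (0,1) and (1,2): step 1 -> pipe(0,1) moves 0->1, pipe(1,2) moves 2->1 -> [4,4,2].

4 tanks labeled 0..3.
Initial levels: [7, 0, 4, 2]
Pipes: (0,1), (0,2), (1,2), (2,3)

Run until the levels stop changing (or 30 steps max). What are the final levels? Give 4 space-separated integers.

Step 1: flows [0->1,0->2,2->1,2->3] -> levels [5 2 3 3]
Step 2: flows [0->1,0->2,2->1,2=3] -> levels [3 4 3 3]
Step 3: flows [1->0,0=2,1->2,2=3] -> levels [4 2 4 3]
Step 4: flows [0->1,0=2,2->1,2->3] -> levels [3 4 2 4]
Step 5: flows [1->0,0->2,1->2,3->2] -> levels [3 2 5 3]
Step 6: flows [0->1,2->0,2->1,2->3] -> levels [3 4 2 4]
  -> period-2 cycle: step 6 state = step 4 state; never stabilizes
  -> state at step 30: (30-4) mod 2 = 0, same as step 4 -> [3 4 2 4]

Answer: 3 4 2 4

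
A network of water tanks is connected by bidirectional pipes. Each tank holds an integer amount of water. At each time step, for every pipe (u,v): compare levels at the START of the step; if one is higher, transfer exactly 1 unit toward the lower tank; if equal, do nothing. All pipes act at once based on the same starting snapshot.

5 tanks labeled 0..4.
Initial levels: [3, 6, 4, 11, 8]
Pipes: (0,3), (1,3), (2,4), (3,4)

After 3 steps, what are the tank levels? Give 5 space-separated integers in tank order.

Answer: 6 7 7 7 5

Derivation:
Step 1: flows [3->0,3->1,4->2,3->4] -> levels [4 7 5 8 8]
Step 2: flows [3->0,3->1,4->2,3=4] -> levels [5 8 6 6 7]
Step 3: flows [3->0,1->3,4->2,4->3] -> levels [6 7 7 7 5]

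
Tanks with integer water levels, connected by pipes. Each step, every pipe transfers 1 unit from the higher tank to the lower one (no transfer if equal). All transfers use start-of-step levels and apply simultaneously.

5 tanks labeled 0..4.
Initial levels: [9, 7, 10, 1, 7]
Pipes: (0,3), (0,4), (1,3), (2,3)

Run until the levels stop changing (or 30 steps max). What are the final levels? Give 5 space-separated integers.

Answer: 8 7 7 6 6

Derivation:
Step 1: flows [0->3,0->4,1->3,2->3] -> levels [7 6 9 4 8]
Step 2: flows [0->3,4->0,1->3,2->3] -> levels [7 5 8 7 7]
Step 3: flows [0=3,0=4,3->1,2->3] -> levels [7 6 7 7 7]
Step 4: flows [0=3,0=4,3->1,2=3] -> levels [7 7 7 6 7]
Step 5: flows [0->3,0=4,1->3,2->3] -> levels [6 6 6 9 7]
Step 6: flows [3->0,4->0,3->1,3->2] -> levels [8 7 7 6 6]
Step 7: flows [0->3,0->4,1->3,2->3] -> levels [6 6 6 9 7]
  -> period-2 cycle: step 7 state = step 5 state; never stabilizes
  -> state at step 30: (30-5) mod 2 = 1, same as step 6 -> [8 7 7 6 6]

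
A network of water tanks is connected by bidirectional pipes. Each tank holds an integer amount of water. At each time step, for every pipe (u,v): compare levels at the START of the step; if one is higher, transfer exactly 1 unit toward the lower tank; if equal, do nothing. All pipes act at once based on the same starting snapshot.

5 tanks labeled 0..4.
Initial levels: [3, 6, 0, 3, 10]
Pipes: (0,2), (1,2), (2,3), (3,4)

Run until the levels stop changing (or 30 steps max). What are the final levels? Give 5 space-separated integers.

Step 1: flows [0->2,1->2,3->2,4->3] -> levels [2 5 3 3 9]
Step 2: flows [2->0,1->2,2=3,4->3] -> levels [3 4 3 4 8]
Step 3: flows [0=2,1->2,3->2,4->3] -> levels [3 3 5 4 7]
Step 4: flows [2->0,2->1,2->3,4->3] -> levels [4 4 2 6 6]
Step 5: flows [0->2,1->2,3->2,3=4] -> levels [3 3 5 5 6]
Step 6: flows [2->0,2->1,2=3,4->3] -> levels [4 4 3 6 5]
Step 7: flows [0->2,1->2,3->2,3->4] -> levels [3 3 6 4 6]
Step 8: flows [2->0,2->1,2->3,4->3] -> levels [4 4 3 6 5]
  -> period-2 cycle: step 8 state = step 6 state; never stabilizes
  -> state at step 30: (30-6) mod 2 = 0, same as step 6 -> [4 4 3 6 5]

Answer: 4 4 3 6 5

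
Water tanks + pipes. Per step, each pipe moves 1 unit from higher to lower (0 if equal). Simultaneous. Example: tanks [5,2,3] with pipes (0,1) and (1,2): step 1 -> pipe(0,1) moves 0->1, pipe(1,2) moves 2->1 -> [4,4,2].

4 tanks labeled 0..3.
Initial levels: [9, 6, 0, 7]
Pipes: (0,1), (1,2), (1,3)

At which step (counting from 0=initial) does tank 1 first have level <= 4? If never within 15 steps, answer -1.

Step 1: flows [0->1,1->2,3->1] -> levels [8 7 1 6]
Step 2: flows [0->1,1->2,1->3] -> levels [7 6 2 7]
Step 3: flows [0->1,1->2,3->1] -> levels [6 7 3 6]
Step 4: flows [1->0,1->2,1->3] -> levels [7 4 4 7]
Tank 1 first reaches <=4 at step 4

Answer: 4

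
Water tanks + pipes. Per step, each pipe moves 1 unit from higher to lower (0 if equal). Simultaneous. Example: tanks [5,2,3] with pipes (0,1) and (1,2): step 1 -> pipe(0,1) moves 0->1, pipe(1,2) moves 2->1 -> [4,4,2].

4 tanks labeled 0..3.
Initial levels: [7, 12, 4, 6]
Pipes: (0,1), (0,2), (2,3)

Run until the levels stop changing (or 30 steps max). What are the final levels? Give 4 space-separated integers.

Answer: 9 7 6 7

Derivation:
Step 1: flows [1->0,0->2,3->2] -> levels [7 11 6 5]
Step 2: flows [1->0,0->2,2->3] -> levels [7 10 6 6]
Step 3: flows [1->0,0->2,2=3] -> levels [7 9 7 6]
Step 4: flows [1->0,0=2,2->3] -> levels [8 8 6 7]
Step 5: flows [0=1,0->2,3->2] -> levels [7 8 8 6]
Step 6: flows [1->0,2->0,2->3] -> levels [9 7 6 7]
Step 7: flows [0->1,0->2,3->2] -> levels [7 8 8 6]
  -> period-2 cycle: step 7 state = step 5 state; never stabilizes
  -> state at step 30: (30-5) mod 2 = 1, same as step 6 -> [9 7 6 7]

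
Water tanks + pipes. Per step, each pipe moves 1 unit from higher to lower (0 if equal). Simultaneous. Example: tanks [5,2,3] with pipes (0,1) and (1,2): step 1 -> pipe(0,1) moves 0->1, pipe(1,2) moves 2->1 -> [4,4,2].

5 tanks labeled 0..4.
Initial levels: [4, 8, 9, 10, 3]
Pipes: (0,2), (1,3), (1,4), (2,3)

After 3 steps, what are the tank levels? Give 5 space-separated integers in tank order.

Answer: 7 7 7 7 6

Derivation:
Step 1: flows [2->0,3->1,1->4,3->2] -> levels [5 8 9 8 4]
Step 2: flows [2->0,1=3,1->4,2->3] -> levels [6 7 7 9 5]
Step 3: flows [2->0,3->1,1->4,3->2] -> levels [7 7 7 7 6]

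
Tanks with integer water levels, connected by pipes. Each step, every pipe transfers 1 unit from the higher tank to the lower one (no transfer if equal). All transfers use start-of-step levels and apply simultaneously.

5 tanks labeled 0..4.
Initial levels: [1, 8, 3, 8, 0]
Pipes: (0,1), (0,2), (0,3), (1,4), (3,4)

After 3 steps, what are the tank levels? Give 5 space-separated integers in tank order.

Answer: 2 5 4 5 4

Derivation:
Step 1: flows [1->0,2->0,3->0,1->4,3->4] -> levels [4 6 2 6 2]
Step 2: flows [1->0,0->2,3->0,1->4,3->4] -> levels [5 4 3 4 4]
Step 3: flows [0->1,0->2,0->3,1=4,3=4] -> levels [2 5 4 5 4]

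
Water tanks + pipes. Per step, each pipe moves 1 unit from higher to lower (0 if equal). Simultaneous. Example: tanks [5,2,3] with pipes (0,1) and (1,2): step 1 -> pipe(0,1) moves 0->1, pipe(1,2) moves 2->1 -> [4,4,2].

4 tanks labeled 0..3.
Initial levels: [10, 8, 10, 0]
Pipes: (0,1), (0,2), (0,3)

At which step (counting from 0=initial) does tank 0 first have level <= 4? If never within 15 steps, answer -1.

Step 1: flows [0->1,0=2,0->3] -> levels [8 9 10 1]
Step 2: flows [1->0,2->0,0->3] -> levels [9 8 9 2]
Step 3: flows [0->1,0=2,0->3] -> levels [7 9 9 3]
Step 4: flows [1->0,2->0,0->3] -> levels [8 8 8 4]
Step 5: flows [0=1,0=2,0->3] -> levels [7 8 8 5]
Step 6: flows [1->0,2->0,0->3] -> levels [8 7 7 6]
Step 7: flows [0->1,0->2,0->3] -> levels [5 8 8 7]
Step 8: flows [1->0,2->0,3->0] -> levels [8 7 7 6]
  -> period-2 cycle (repeats step 6); tank 0 never drops to <=4
Tank 0 never reaches <=4 within 15 steps

Answer: -1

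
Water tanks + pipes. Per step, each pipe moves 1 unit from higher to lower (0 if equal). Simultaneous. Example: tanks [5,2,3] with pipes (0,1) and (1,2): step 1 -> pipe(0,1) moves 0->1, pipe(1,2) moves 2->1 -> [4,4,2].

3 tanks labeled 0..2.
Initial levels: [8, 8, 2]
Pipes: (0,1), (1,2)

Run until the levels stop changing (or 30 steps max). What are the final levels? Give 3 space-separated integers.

Answer: 6 6 6

Derivation:
Step 1: flows [0=1,1->2] -> levels [8 7 3]
Step 2: flows [0->1,1->2] -> levels [7 7 4]
Step 3: flows [0=1,1->2] -> levels [7 6 5]
Step 4: flows [0->1,1->2] -> levels [6 6 6]
Step 5: flows [0=1,1=2] -> levels [6 6 6]
  -> stable (no change)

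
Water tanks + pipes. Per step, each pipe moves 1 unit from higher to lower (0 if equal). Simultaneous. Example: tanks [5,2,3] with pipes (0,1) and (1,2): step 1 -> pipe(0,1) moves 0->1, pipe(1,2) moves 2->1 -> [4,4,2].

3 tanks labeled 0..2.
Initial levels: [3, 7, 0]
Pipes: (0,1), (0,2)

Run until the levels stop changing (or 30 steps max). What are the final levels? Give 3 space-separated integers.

Answer: 4 3 3

Derivation:
Step 1: flows [1->0,0->2] -> levels [3 6 1]
Step 2: flows [1->0,0->2] -> levels [3 5 2]
Step 3: flows [1->0,0->2] -> levels [3 4 3]
Step 4: flows [1->0,0=2] -> levels [4 3 3]
Step 5: flows [0->1,0->2] -> levels [2 4 4]
Step 6: flows [1->0,2->0] -> levels [4 3 3]
  -> period-2 cycle: step 6 state = step 4 state; never stabilizes
  -> state at step 30: (30-4) mod 2 = 0, same as step 4 -> [4 3 3]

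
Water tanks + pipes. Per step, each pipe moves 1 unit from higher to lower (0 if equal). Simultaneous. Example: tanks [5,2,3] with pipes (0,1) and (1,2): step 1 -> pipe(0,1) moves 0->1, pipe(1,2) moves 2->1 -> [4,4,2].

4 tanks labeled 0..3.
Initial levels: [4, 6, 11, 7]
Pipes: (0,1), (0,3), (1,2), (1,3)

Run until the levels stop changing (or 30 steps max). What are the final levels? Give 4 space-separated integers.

Step 1: flows [1->0,3->0,2->1,3->1] -> levels [6 7 10 5]
Step 2: flows [1->0,0->3,2->1,1->3] -> levels [6 6 9 7]
Step 3: flows [0=1,3->0,2->1,3->1] -> levels [7 8 8 5]
Step 4: flows [1->0,0->3,1=2,1->3] -> levels [7 6 8 7]
Step 5: flows [0->1,0=3,2->1,3->1] -> levels [6 9 7 6]
Step 6: flows [1->0,0=3,1->2,1->3] -> levels [7 6 8 7]
  -> period-2 cycle: step 6 state = step 4 state; never stabilizes
  -> state at step 30: (30-4) mod 2 = 0, same as step 4 -> [7 6 8 7]

Answer: 7 6 8 7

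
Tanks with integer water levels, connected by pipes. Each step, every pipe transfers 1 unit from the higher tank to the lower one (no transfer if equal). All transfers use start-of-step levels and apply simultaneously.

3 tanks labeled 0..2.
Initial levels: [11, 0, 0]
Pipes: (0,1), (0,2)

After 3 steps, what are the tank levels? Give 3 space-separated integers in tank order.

Answer: 5 3 3

Derivation:
Step 1: flows [0->1,0->2] -> levels [9 1 1]
Step 2: flows [0->1,0->2] -> levels [7 2 2]
Step 3: flows [0->1,0->2] -> levels [5 3 3]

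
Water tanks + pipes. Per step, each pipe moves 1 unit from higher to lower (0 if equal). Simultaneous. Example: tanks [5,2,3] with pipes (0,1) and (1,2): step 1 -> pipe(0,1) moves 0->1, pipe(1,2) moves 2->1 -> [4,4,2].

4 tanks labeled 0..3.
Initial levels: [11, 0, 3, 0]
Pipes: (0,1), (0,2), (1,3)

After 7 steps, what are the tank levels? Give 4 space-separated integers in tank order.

Step 1: flows [0->1,0->2,1=3] -> levels [9 1 4 0]
Step 2: flows [0->1,0->2,1->3] -> levels [7 1 5 1]
Step 3: flows [0->1,0->2,1=3] -> levels [5 2 6 1]
Step 4: flows [0->1,2->0,1->3] -> levels [5 2 5 2]
Step 5: flows [0->1,0=2,1=3] -> levels [4 3 5 2]
Step 6: flows [0->1,2->0,1->3] -> levels [4 3 4 3]
Step 7: flows [0->1,0=2,1=3] -> levels [3 4 4 3]

Answer: 3 4 4 3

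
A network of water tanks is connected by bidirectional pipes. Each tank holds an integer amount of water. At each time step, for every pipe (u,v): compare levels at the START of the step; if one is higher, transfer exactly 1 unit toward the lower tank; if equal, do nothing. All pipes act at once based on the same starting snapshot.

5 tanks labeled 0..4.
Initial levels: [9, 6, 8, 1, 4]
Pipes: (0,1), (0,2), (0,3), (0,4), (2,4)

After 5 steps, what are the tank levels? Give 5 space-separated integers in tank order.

Step 1: flows [0->1,0->2,0->3,0->4,2->4] -> levels [5 7 8 2 6]
Step 2: flows [1->0,2->0,0->3,4->0,2->4] -> levels [7 6 6 3 6]
Step 3: flows [0->1,0->2,0->3,0->4,2=4] -> levels [3 7 7 4 7]
Step 4: flows [1->0,2->0,3->0,4->0,2=4] -> levels [7 6 6 3 6]
  -> period-2 cycle: step 4 state = step 2 state
  -> state at step 5: (5-2) mod 2 = 1, same as step 3 -> [3 7 7 4 7]

Answer: 3 7 7 4 7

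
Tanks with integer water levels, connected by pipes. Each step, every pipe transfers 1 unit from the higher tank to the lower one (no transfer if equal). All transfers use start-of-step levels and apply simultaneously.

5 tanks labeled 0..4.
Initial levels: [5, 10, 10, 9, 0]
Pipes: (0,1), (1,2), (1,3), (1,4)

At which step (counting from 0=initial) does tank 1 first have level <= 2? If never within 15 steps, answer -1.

Answer: -1

Derivation:
Step 1: flows [1->0,1=2,1->3,1->4] -> levels [6 7 10 10 1]
Step 2: flows [1->0,2->1,3->1,1->4] -> levels [7 7 9 9 2]
Step 3: flows [0=1,2->1,3->1,1->4] -> levels [7 8 8 8 3]
Step 4: flows [1->0,1=2,1=3,1->4] -> levels [8 6 8 8 4]
Step 5: flows [0->1,2->1,3->1,1->4] -> levels [7 8 7 7 5]
Step 6: flows [1->0,1->2,1->3,1->4] -> levels [8 4 8 8 6]
Step 7: flows [0->1,2->1,3->1,4->1] -> levels [7 8 7 7 5]
  -> period-2 cycle (repeats step 5); tank 1 never drops to <=2
Tank 1 never reaches <=2 within 15 steps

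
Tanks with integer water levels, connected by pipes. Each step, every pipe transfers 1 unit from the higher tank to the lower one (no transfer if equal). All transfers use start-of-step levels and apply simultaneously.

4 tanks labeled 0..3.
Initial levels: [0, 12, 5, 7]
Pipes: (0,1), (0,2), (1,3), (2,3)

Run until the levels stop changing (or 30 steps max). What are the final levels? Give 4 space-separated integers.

Step 1: flows [1->0,2->0,1->3,3->2] -> levels [2 10 5 7]
Step 2: flows [1->0,2->0,1->3,3->2] -> levels [4 8 5 7]
Step 3: flows [1->0,2->0,1->3,3->2] -> levels [6 6 5 7]
Step 4: flows [0=1,0->2,3->1,3->2] -> levels [5 7 7 5]
Step 5: flows [1->0,2->0,1->3,2->3] -> levels [7 5 5 7]
Step 6: flows [0->1,0->2,3->1,3->2] -> levels [5 7 7 5]
  -> period-2 cycle: step 6 state = step 4 state; never stabilizes
  -> state at step 30: (30-4) mod 2 = 0, same as step 4 -> [5 7 7 5]

Answer: 5 7 7 5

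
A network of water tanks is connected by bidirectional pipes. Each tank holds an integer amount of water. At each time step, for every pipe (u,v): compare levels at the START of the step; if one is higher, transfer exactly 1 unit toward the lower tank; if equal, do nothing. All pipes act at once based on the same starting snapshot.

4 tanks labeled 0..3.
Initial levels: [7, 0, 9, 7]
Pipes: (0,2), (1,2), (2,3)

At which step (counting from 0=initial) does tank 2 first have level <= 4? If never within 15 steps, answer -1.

Answer: 5

Derivation:
Step 1: flows [2->0,2->1,2->3] -> levels [8 1 6 8]
Step 2: flows [0->2,2->1,3->2] -> levels [7 2 7 7]
Step 3: flows [0=2,2->1,2=3] -> levels [7 3 6 7]
Step 4: flows [0->2,2->1,3->2] -> levels [6 4 7 6]
Step 5: flows [2->0,2->1,2->3] -> levels [7 5 4 7]
Tank 2 first reaches <=4 at step 5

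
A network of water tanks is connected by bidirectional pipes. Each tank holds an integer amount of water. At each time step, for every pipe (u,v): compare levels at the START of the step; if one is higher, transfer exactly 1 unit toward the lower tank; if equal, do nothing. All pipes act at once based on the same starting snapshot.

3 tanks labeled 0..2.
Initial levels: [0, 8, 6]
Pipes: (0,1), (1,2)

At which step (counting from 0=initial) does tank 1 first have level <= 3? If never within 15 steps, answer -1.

Step 1: flows [1->0,1->2] -> levels [1 6 7]
Step 2: flows [1->0,2->1] -> levels [2 6 6]
Step 3: flows [1->0,1=2] -> levels [3 5 6]
Step 4: flows [1->0,2->1] -> levels [4 5 5]
Step 5: flows [1->0,1=2] -> levels [5 4 5]
Step 6: flows [0->1,2->1] -> levels [4 6 4]
Step 7: flows [1->0,1->2] -> levels [5 4 5]
  -> period-2 cycle (repeats step 5); tank 1 never drops to <=3
Tank 1 never reaches <=3 within 15 steps

Answer: -1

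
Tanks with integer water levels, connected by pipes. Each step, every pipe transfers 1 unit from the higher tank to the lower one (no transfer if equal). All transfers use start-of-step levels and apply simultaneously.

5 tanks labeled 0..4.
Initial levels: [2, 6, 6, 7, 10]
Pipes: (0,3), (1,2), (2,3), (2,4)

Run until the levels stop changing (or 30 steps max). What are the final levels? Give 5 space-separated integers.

Answer: 5 7 5 7 7

Derivation:
Step 1: flows [3->0,1=2,3->2,4->2] -> levels [3 6 8 5 9]
Step 2: flows [3->0,2->1,2->3,4->2] -> levels [4 7 7 5 8]
Step 3: flows [3->0,1=2,2->3,4->2] -> levels [5 7 7 5 7]
Step 4: flows [0=3,1=2,2->3,2=4] -> levels [5 7 6 6 7]
Step 5: flows [3->0,1->2,2=3,4->2] -> levels [6 6 8 5 6]
Step 6: flows [0->3,2->1,2->3,2->4] -> levels [5 7 5 7 7]
Step 7: flows [3->0,1->2,3->2,4->2] -> levels [6 6 8 5 6]
  -> period-2 cycle: step 7 state = step 5 state; never stabilizes
  -> state at step 30: (30-5) mod 2 = 1, same as step 6 -> [5 7 5 7 7]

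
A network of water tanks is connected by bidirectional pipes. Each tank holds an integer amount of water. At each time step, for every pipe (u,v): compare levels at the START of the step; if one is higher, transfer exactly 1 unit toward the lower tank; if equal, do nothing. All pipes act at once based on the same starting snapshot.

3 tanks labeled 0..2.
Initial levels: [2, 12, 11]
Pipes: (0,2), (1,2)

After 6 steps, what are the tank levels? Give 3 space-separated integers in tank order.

Answer: 8 9 8

Derivation:
Step 1: flows [2->0,1->2] -> levels [3 11 11]
Step 2: flows [2->0,1=2] -> levels [4 11 10]
Step 3: flows [2->0,1->2] -> levels [5 10 10]
Step 4: flows [2->0,1=2] -> levels [6 10 9]
Step 5: flows [2->0,1->2] -> levels [7 9 9]
Step 6: flows [2->0,1=2] -> levels [8 9 8]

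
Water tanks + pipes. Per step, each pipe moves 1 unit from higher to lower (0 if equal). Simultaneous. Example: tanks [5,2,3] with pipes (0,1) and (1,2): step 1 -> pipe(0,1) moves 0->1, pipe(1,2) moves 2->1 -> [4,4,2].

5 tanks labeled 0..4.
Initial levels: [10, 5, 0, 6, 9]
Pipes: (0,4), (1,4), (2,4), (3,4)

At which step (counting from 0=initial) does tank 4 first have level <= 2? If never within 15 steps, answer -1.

Answer: -1

Derivation:
Step 1: flows [0->4,4->1,4->2,4->3] -> levels [9 6 1 7 7]
Step 2: flows [0->4,4->1,4->2,3=4] -> levels [8 7 2 7 6]
Step 3: flows [0->4,1->4,4->2,3->4] -> levels [7 6 3 6 8]
Step 4: flows [4->0,4->1,4->2,4->3] -> levels [8 7 4 7 4]
Step 5: flows [0->4,1->4,2=4,3->4] -> levels [7 6 4 6 7]
Step 6: flows [0=4,4->1,4->2,4->3] -> levels [7 7 5 7 4]
Step 7: flows [0->4,1->4,2->4,3->4] -> levels [6 6 4 6 8]
Step 8: flows [4->0,4->1,4->2,4->3] -> levels [7 7 5 7 4]
  -> period-2 cycle (repeats step 6); tank 4 never drops to <=2
Tank 4 never reaches <=2 within 15 steps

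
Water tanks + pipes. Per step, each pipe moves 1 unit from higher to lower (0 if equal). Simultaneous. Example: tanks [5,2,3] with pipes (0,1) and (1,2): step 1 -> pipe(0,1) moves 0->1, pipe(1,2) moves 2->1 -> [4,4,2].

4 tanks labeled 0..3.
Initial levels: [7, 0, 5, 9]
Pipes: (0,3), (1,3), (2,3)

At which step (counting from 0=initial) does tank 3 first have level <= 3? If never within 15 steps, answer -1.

Step 1: flows [3->0,3->1,3->2] -> levels [8 1 6 6]
Step 2: flows [0->3,3->1,2=3] -> levels [7 2 6 6]
Step 3: flows [0->3,3->1,2=3] -> levels [6 3 6 6]
Step 4: flows [0=3,3->1,2=3] -> levels [6 4 6 5]
Step 5: flows [0->3,3->1,2->3] -> levels [5 5 5 6]
Step 6: flows [3->0,3->1,3->2] -> levels [6 6 6 3]
Tank 3 first reaches <=3 at step 6

Answer: 6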